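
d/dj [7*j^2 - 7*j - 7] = 14*j - 7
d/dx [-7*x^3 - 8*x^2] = x*(-21*x - 16)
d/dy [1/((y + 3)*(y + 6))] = (-2*y - 9)/(y^4 + 18*y^3 + 117*y^2 + 324*y + 324)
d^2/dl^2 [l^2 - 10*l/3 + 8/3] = 2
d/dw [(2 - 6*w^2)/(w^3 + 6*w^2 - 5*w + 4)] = 2*(3*w^4 + 12*w^2 - 36*w + 5)/(w^6 + 12*w^5 + 26*w^4 - 52*w^3 + 73*w^2 - 40*w + 16)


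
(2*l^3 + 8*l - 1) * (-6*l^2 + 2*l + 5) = -12*l^5 + 4*l^4 - 38*l^3 + 22*l^2 + 38*l - 5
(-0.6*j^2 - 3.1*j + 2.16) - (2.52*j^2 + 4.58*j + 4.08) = -3.12*j^2 - 7.68*j - 1.92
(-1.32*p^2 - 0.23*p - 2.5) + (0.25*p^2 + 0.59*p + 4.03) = -1.07*p^2 + 0.36*p + 1.53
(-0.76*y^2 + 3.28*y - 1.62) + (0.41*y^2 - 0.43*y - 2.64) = -0.35*y^2 + 2.85*y - 4.26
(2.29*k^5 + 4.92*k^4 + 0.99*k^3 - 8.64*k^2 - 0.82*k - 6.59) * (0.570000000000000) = 1.3053*k^5 + 2.8044*k^4 + 0.5643*k^3 - 4.9248*k^2 - 0.4674*k - 3.7563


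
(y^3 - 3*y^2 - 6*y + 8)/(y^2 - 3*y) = (y^3 - 3*y^2 - 6*y + 8)/(y*(y - 3))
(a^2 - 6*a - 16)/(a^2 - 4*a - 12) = (a - 8)/(a - 6)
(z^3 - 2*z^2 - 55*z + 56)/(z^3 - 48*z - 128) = (z^2 + 6*z - 7)/(z^2 + 8*z + 16)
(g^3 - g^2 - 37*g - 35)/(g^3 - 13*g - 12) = (g^2 - 2*g - 35)/(g^2 - g - 12)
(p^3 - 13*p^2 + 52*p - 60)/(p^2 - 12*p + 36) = (p^2 - 7*p + 10)/(p - 6)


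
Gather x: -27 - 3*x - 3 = -3*x - 30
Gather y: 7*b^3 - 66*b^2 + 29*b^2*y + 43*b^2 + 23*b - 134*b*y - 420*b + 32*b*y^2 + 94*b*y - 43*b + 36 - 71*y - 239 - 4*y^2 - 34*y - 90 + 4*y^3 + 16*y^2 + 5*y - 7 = 7*b^3 - 23*b^2 - 440*b + 4*y^3 + y^2*(32*b + 12) + y*(29*b^2 - 40*b - 100) - 300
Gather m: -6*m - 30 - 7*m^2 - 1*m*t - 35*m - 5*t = -7*m^2 + m*(-t - 41) - 5*t - 30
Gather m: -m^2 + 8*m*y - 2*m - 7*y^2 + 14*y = -m^2 + m*(8*y - 2) - 7*y^2 + 14*y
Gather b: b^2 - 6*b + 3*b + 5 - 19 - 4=b^2 - 3*b - 18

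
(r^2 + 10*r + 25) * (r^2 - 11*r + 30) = r^4 - r^3 - 55*r^2 + 25*r + 750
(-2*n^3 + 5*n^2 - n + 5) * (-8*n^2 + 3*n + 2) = 16*n^5 - 46*n^4 + 19*n^3 - 33*n^2 + 13*n + 10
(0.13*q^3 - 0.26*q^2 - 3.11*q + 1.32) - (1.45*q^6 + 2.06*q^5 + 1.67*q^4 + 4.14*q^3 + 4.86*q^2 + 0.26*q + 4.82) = -1.45*q^6 - 2.06*q^5 - 1.67*q^4 - 4.01*q^3 - 5.12*q^2 - 3.37*q - 3.5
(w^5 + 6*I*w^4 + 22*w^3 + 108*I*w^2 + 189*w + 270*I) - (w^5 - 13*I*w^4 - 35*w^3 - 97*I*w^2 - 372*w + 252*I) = 19*I*w^4 + 57*w^3 + 205*I*w^2 + 561*w + 18*I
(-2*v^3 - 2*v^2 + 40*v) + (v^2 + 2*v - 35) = -2*v^3 - v^2 + 42*v - 35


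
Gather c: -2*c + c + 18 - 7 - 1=10 - c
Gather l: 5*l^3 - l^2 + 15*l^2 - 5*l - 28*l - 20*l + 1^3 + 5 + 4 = 5*l^3 + 14*l^2 - 53*l + 10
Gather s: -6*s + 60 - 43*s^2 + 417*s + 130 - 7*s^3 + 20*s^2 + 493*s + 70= -7*s^3 - 23*s^2 + 904*s + 260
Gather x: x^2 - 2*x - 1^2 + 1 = x^2 - 2*x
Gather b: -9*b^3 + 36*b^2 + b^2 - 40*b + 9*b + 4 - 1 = -9*b^3 + 37*b^2 - 31*b + 3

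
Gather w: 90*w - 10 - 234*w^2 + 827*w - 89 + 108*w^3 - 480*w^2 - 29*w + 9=108*w^3 - 714*w^2 + 888*w - 90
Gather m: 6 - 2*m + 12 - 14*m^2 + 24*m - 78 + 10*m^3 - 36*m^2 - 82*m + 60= 10*m^3 - 50*m^2 - 60*m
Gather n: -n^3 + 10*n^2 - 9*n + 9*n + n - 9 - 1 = -n^3 + 10*n^2 + n - 10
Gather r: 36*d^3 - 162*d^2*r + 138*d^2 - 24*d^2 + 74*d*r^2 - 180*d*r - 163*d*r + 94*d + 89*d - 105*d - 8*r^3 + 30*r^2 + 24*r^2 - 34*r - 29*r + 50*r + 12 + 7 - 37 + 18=36*d^3 + 114*d^2 + 78*d - 8*r^3 + r^2*(74*d + 54) + r*(-162*d^2 - 343*d - 13)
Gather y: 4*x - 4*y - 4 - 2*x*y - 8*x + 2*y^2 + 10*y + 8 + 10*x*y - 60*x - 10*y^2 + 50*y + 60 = -64*x - 8*y^2 + y*(8*x + 56) + 64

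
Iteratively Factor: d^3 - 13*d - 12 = (d + 1)*(d^2 - d - 12) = (d + 1)*(d + 3)*(d - 4)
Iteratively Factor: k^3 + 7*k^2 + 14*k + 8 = (k + 2)*(k^2 + 5*k + 4) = (k + 1)*(k + 2)*(k + 4)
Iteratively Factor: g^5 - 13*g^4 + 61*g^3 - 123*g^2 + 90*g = (g - 3)*(g^4 - 10*g^3 + 31*g^2 - 30*g) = g*(g - 3)*(g^3 - 10*g^2 + 31*g - 30) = g*(g - 3)^2*(g^2 - 7*g + 10) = g*(g - 3)^2*(g - 2)*(g - 5)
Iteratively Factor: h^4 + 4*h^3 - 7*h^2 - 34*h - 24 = (h - 3)*(h^3 + 7*h^2 + 14*h + 8) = (h - 3)*(h + 1)*(h^2 + 6*h + 8) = (h - 3)*(h + 1)*(h + 4)*(h + 2)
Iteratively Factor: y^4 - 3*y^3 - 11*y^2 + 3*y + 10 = (y + 2)*(y^3 - 5*y^2 - y + 5) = (y - 5)*(y + 2)*(y^2 - 1) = (y - 5)*(y - 1)*(y + 2)*(y + 1)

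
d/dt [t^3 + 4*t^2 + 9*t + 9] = 3*t^2 + 8*t + 9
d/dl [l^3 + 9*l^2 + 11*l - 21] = 3*l^2 + 18*l + 11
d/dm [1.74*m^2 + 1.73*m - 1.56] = 3.48*m + 1.73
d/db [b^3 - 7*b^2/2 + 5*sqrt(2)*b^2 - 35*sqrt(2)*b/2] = 3*b^2 - 7*b + 10*sqrt(2)*b - 35*sqrt(2)/2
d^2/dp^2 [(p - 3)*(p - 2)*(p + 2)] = 6*p - 6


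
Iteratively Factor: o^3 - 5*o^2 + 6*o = (o - 2)*(o^2 - 3*o) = o*(o - 2)*(o - 3)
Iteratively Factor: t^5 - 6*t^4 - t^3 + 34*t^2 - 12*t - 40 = (t + 2)*(t^4 - 8*t^3 + 15*t^2 + 4*t - 20) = (t + 1)*(t + 2)*(t^3 - 9*t^2 + 24*t - 20) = (t - 2)*(t + 1)*(t + 2)*(t^2 - 7*t + 10) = (t - 2)^2*(t + 1)*(t + 2)*(t - 5)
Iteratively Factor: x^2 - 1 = (x - 1)*(x + 1)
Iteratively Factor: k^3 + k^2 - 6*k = (k + 3)*(k^2 - 2*k) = k*(k + 3)*(k - 2)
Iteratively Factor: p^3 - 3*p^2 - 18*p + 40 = (p - 5)*(p^2 + 2*p - 8) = (p - 5)*(p - 2)*(p + 4)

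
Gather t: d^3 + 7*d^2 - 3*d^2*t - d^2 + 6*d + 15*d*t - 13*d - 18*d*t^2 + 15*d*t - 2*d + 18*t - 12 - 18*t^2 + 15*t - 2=d^3 + 6*d^2 - 9*d + t^2*(-18*d - 18) + t*(-3*d^2 + 30*d + 33) - 14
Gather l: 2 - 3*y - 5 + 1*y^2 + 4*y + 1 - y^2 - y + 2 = 0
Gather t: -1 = -1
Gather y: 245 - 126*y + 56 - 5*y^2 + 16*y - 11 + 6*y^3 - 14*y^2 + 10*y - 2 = 6*y^3 - 19*y^2 - 100*y + 288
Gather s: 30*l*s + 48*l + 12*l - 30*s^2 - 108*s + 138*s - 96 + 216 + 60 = 60*l - 30*s^2 + s*(30*l + 30) + 180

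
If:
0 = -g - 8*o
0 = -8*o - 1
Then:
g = 1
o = -1/8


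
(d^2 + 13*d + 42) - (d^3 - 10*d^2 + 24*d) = -d^3 + 11*d^2 - 11*d + 42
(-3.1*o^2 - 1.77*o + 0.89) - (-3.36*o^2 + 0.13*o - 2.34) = 0.26*o^2 - 1.9*o + 3.23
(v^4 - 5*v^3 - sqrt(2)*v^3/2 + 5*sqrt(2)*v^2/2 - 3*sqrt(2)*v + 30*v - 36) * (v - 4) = v^5 - 9*v^4 - sqrt(2)*v^4/2 + 9*sqrt(2)*v^3/2 + 20*v^3 - 13*sqrt(2)*v^2 + 30*v^2 - 156*v + 12*sqrt(2)*v + 144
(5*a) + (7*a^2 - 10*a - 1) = 7*a^2 - 5*a - 1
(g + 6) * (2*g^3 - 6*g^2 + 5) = 2*g^4 + 6*g^3 - 36*g^2 + 5*g + 30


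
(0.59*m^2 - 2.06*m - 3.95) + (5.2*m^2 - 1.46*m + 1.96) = 5.79*m^2 - 3.52*m - 1.99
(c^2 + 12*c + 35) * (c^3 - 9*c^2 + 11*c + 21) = c^5 + 3*c^4 - 62*c^3 - 162*c^2 + 637*c + 735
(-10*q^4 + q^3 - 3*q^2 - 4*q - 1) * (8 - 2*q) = 20*q^5 - 82*q^4 + 14*q^3 - 16*q^2 - 30*q - 8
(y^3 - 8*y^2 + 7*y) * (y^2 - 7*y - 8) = y^5 - 15*y^4 + 55*y^3 + 15*y^2 - 56*y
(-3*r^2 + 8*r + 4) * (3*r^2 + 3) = -9*r^4 + 24*r^3 + 3*r^2 + 24*r + 12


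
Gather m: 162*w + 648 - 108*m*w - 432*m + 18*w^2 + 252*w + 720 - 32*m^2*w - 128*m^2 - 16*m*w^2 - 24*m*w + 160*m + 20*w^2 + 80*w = m^2*(-32*w - 128) + m*(-16*w^2 - 132*w - 272) + 38*w^2 + 494*w + 1368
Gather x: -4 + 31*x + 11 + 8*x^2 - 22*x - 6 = 8*x^2 + 9*x + 1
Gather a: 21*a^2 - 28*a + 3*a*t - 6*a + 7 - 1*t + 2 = 21*a^2 + a*(3*t - 34) - t + 9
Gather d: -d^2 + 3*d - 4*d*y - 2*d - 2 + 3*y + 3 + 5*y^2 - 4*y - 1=-d^2 + d*(1 - 4*y) + 5*y^2 - y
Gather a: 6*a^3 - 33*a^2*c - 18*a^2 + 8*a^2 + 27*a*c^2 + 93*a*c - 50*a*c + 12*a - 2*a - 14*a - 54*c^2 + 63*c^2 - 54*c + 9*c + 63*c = 6*a^3 + a^2*(-33*c - 10) + a*(27*c^2 + 43*c - 4) + 9*c^2 + 18*c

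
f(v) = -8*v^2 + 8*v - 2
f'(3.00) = -40.00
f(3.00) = -50.00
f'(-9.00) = 152.00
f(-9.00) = -722.00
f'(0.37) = 2.08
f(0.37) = -0.14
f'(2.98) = -39.68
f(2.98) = -49.20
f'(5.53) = -80.48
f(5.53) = -202.41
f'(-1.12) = 25.92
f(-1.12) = -21.00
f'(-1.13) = 26.08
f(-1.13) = -21.26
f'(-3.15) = 58.40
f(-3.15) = -106.58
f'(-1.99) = 39.84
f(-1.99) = -49.60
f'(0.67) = -2.72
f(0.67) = -0.23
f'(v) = 8 - 16*v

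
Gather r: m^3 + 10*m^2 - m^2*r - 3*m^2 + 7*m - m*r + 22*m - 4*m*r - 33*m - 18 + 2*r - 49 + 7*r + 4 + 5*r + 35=m^3 + 7*m^2 - 4*m + r*(-m^2 - 5*m + 14) - 28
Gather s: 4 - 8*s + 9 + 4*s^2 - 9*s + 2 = 4*s^2 - 17*s + 15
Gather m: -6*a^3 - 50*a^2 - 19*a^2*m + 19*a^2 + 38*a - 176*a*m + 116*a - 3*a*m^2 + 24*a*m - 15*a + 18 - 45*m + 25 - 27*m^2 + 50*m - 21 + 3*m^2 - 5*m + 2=-6*a^3 - 31*a^2 + 139*a + m^2*(-3*a - 24) + m*(-19*a^2 - 152*a) + 24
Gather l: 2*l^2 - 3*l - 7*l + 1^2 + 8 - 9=2*l^2 - 10*l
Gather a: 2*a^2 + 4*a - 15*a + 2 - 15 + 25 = 2*a^2 - 11*a + 12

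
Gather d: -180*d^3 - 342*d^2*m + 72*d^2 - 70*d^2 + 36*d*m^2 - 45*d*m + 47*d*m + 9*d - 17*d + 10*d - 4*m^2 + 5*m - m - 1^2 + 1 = -180*d^3 + d^2*(2 - 342*m) + d*(36*m^2 + 2*m + 2) - 4*m^2 + 4*m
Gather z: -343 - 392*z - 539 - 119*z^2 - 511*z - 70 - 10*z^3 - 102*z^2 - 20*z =-10*z^3 - 221*z^2 - 923*z - 952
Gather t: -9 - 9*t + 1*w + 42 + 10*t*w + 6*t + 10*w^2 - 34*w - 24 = t*(10*w - 3) + 10*w^2 - 33*w + 9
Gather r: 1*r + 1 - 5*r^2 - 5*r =-5*r^2 - 4*r + 1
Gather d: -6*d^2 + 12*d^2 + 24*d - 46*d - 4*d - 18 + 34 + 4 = 6*d^2 - 26*d + 20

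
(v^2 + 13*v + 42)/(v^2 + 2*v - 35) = (v + 6)/(v - 5)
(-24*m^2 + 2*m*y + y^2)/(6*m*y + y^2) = (-4*m + y)/y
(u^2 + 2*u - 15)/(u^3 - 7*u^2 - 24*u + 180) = (u - 3)/(u^2 - 12*u + 36)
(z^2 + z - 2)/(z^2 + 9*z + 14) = (z - 1)/(z + 7)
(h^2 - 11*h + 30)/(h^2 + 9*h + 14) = (h^2 - 11*h + 30)/(h^2 + 9*h + 14)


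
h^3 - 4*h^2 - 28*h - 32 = (h - 8)*(h + 2)^2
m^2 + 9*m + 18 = (m + 3)*(m + 6)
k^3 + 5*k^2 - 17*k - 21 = (k - 3)*(k + 1)*(k + 7)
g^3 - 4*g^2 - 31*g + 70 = (g - 7)*(g - 2)*(g + 5)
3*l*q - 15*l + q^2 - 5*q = (3*l + q)*(q - 5)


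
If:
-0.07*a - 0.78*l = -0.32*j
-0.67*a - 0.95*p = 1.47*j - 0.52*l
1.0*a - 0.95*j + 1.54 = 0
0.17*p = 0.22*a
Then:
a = -0.62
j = 0.97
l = 0.45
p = -0.81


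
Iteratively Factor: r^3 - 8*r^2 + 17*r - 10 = (r - 5)*(r^2 - 3*r + 2) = (r - 5)*(r - 2)*(r - 1)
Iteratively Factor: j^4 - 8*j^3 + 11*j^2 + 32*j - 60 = (j - 5)*(j^3 - 3*j^2 - 4*j + 12) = (j - 5)*(j + 2)*(j^2 - 5*j + 6) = (j - 5)*(j - 2)*(j + 2)*(j - 3)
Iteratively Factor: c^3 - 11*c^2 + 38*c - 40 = (c - 5)*(c^2 - 6*c + 8) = (c - 5)*(c - 2)*(c - 4)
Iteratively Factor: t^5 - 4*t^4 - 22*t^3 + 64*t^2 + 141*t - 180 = (t + 3)*(t^4 - 7*t^3 - t^2 + 67*t - 60) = (t - 5)*(t + 3)*(t^3 - 2*t^2 - 11*t + 12) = (t - 5)*(t - 4)*(t + 3)*(t^2 + 2*t - 3) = (t - 5)*(t - 4)*(t + 3)^2*(t - 1)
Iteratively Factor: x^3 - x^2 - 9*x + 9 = (x - 3)*(x^2 + 2*x - 3) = (x - 3)*(x + 3)*(x - 1)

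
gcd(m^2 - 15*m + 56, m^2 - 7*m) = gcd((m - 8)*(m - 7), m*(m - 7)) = m - 7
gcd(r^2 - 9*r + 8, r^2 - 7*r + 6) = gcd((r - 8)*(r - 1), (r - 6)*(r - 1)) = r - 1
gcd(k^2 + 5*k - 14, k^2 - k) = 1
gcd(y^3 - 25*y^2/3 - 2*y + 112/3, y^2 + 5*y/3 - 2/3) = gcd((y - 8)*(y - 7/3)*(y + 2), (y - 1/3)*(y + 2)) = y + 2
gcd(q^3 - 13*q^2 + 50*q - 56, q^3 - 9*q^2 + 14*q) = q^2 - 9*q + 14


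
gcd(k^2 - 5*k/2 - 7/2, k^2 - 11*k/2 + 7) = k - 7/2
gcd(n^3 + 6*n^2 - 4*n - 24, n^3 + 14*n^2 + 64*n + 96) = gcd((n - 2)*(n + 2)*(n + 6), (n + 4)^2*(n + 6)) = n + 6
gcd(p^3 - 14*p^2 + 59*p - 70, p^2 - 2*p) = p - 2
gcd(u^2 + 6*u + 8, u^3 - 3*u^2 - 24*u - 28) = u + 2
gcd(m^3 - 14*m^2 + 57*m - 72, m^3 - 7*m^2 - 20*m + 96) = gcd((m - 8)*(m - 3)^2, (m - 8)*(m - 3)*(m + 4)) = m^2 - 11*m + 24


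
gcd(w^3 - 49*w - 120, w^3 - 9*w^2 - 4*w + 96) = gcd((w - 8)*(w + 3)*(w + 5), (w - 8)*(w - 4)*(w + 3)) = w^2 - 5*w - 24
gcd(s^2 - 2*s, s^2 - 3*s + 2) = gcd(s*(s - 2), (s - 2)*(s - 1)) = s - 2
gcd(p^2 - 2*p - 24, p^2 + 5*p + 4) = p + 4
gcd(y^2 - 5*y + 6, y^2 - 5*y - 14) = 1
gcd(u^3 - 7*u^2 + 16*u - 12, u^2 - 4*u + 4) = u^2 - 4*u + 4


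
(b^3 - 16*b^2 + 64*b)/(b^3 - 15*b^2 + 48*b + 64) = b/(b + 1)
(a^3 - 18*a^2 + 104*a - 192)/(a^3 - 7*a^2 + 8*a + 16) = (a^2 - 14*a + 48)/(a^2 - 3*a - 4)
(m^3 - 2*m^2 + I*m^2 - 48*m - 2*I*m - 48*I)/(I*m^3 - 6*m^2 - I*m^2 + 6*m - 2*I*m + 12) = (-I*m^3 + m^2*(1 + 2*I) + m*(-2 + 48*I) - 48)/(m^3 + m^2*(-1 + 6*I) + m*(-2 - 6*I) - 12*I)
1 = 1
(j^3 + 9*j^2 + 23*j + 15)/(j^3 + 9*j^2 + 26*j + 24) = (j^2 + 6*j + 5)/(j^2 + 6*j + 8)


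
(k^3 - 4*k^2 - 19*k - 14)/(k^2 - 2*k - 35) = (k^2 + 3*k + 2)/(k + 5)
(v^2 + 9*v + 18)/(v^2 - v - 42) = (v + 3)/(v - 7)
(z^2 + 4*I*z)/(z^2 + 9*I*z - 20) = z/(z + 5*I)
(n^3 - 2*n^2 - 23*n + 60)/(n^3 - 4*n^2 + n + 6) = (n^2 + n - 20)/(n^2 - n - 2)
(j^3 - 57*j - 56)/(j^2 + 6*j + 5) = (j^2 - j - 56)/(j + 5)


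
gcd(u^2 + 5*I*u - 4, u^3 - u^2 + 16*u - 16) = u + 4*I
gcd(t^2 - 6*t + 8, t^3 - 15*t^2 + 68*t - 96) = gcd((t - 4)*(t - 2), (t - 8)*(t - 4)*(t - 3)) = t - 4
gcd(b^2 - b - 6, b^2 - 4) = b + 2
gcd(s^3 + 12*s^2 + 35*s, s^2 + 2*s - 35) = s + 7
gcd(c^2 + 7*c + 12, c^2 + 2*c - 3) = c + 3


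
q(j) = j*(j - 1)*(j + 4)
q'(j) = j*(j - 1) + j*(j + 4) + (j - 1)*(j + 4) = 3*j^2 + 6*j - 4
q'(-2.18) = -2.82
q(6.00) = 300.00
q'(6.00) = 140.00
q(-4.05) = -1.02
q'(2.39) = 27.48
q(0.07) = -0.26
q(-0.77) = 4.40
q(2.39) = 21.23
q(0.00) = 0.00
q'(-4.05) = 20.91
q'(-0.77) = -6.84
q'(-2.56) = 0.30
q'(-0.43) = -6.03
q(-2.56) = 13.12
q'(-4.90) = 38.63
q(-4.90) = -26.02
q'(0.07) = -3.57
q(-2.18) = 12.62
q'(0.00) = -4.00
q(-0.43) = 2.20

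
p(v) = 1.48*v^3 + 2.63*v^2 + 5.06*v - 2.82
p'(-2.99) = 29.03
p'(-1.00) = 4.24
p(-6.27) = -295.96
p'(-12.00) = 581.30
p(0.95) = 5.63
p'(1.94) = 31.97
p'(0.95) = 14.06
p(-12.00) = -2242.26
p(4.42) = 198.73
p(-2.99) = -34.00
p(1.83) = 24.32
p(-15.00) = -4481.97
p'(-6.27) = 146.63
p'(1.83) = 29.55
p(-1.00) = -6.73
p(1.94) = 27.70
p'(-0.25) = 4.02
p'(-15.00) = 925.16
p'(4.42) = 115.05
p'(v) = 4.44*v^2 + 5.26*v + 5.06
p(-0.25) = -3.94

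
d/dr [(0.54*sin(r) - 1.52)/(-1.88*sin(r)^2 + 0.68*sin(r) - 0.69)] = (1.0152*sin(r)^2 - 5.7152*sin(r) + 0.661)*cos(r)/(3.5344*sin(r)^4 - 2.5568*sin(r)^3 + 3.0568*sin(r)^2 - 0.9384*sin(r) + 0.4761)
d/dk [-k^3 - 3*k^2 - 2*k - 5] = -3*k^2 - 6*k - 2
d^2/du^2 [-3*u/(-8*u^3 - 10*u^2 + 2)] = 3*u*(4*u^2*(6*u + 5)^2 - 3*(8*u + 5)*(4*u^3 + 5*u^2 - 1))/(4*u^3 + 5*u^2 - 1)^3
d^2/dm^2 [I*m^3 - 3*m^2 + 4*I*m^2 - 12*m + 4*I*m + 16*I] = 6*I*m - 6 + 8*I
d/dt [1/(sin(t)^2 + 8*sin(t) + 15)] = -2*(sin(t) + 4)*cos(t)/(sin(t)^2 + 8*sin(t) + 15)^2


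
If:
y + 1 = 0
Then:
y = -1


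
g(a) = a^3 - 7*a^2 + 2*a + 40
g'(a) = 3*a^2 - 14*a + 2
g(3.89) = 0.72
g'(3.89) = -7.06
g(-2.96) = -53.19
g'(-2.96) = 69.72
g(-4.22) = -168.25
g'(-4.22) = 114.51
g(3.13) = 8.35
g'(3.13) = -12.43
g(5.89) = 13.27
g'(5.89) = 23.62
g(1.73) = 27.69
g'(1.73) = -13.24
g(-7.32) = -741.94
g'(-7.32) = 265.23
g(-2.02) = -0.85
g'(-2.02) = 42.52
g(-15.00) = -4940.00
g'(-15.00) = 887.00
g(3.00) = 10.00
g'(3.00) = -13.00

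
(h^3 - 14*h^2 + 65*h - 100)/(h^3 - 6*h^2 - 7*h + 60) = (h - 5)/(h + 3)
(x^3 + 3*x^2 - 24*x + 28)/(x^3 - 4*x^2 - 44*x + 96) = (x^2 + 5*x - 14)/(x^2 - 2*x - 48)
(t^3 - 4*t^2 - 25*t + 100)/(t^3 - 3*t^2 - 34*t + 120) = (t + 5)/(t + 6)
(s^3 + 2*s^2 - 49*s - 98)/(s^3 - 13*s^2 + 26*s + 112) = (s + 7)/(s - 8)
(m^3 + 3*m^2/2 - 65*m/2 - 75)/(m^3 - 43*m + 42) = (2*m^2 + 15*m + 25)/(2*(m^2 + 6*m - 7))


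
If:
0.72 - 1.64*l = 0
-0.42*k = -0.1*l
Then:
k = 0.10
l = 0.44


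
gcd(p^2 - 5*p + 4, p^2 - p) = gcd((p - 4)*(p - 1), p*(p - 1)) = p - 1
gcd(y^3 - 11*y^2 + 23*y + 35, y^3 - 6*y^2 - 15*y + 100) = y - 5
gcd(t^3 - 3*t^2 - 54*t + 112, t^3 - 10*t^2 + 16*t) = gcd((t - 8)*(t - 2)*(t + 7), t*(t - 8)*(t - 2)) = t^2 - 10*t + 16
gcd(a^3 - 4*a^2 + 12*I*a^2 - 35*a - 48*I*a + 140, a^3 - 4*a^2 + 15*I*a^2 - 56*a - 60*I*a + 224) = a^2 + a*(-4 + 7*I) - 28*I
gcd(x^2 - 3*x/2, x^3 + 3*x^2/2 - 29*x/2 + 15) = x - 3/2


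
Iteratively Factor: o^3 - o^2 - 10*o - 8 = (o + 1)*(o^2 - 2*o - 8) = (o + 1)*(o + 2)*(o - 4)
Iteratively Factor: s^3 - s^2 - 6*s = (s)*(s^2 - s - 6) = s*(s - 3)*(s + 2)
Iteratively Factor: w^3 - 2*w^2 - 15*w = (w)*(w^2 - 2*w - 15) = w*(w - 5)*(w + 3)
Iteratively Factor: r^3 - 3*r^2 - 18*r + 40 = (r - 2)*(r^2 - r - 20) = (r - 2)*(r + 4)*(r - 5)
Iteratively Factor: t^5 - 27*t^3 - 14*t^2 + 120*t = (t - 2)*(t^4 + 2*t^3 - 23*t^2 - 60*t) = (t - 2)*(t + 4)*(t^3 - 2*t^2 - 15*t) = t*(t - 2)*(t + 4)*(t^2 - 2*t - 15) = t*(t - 5)*(t - 2)*(t + 4)*(t + 3)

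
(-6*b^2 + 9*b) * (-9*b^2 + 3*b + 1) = 54*b^4 - 99*b^3 + 21*b^2 + 9*b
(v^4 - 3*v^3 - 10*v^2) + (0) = v^4 - 3*v^3 - 10*v^2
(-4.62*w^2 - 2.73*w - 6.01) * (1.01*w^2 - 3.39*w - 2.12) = -4.6662*w^4 + 12.9045*w^3 + 12.979*w^2 + 26.1615*w + 12.7412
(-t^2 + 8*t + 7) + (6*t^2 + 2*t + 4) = 5*t^2 + 10*t + 11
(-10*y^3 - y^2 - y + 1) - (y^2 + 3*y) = -10*y^3 - 2*y^2 - 4*y + 1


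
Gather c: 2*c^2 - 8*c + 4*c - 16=2*c^2 - 4*c - 16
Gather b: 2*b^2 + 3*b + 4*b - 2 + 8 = 2*b^2 + 7*b + 6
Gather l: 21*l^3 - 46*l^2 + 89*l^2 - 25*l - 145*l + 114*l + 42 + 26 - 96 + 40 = 21*l^3 + 43*l^2 - 56*l + 12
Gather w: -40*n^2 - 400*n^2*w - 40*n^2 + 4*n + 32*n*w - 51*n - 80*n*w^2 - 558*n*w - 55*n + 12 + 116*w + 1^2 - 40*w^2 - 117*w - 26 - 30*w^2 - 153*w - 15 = -80*n^2 - 102*n + w^2*(-80*n - 70) + w*(-400*n^2 - 526*n - 154) - 28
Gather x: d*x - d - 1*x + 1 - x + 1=-d + x*(d - 2) + 2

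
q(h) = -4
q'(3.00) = 0.00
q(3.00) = -4.00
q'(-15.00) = 0.00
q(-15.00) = -4.00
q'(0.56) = 0.00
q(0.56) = -4.00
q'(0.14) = 0.00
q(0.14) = -4.00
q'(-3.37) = 0.00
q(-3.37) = -4.00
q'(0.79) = 0.00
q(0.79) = -4.00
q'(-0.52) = 0.00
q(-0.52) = -4.00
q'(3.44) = 0.00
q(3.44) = -4.00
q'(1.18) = 0.00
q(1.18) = -4.00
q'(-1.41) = 0.00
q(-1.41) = -4.00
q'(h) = 0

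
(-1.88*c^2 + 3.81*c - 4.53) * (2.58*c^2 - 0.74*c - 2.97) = -4.8504*c^4 + 11.221*c^3 - 8.9232*c^2 - 7.9635*c + 13.4541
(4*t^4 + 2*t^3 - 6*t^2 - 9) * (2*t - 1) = 8*t^5 - 14*t^3 + 6*t^2 - 18*t + 9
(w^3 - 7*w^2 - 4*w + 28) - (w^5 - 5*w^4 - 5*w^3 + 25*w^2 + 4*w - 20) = -w^5 + 5*w^4 + 6*w^3 - 32*w^2 - 8*w + 48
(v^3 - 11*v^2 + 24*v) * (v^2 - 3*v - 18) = v^5 - 14*v^4 + 39*v^3 + 126*v^2 - 432*v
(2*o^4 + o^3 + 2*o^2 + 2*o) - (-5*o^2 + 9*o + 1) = 2*o^4 + o^3 + 7*o^2 - 7*o - 1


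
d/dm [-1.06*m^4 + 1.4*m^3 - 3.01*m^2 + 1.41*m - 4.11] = -4.24*m^3 + 4.2*m^2 - 6.02*m + 1.41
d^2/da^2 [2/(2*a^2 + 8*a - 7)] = 8*(-2*a^2 - 8*a + 8*(a + 2)^2 + 7)/(2*a^2 + 8*a - 7)^3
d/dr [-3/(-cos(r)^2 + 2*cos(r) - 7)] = 6*(cos(r) - 1)*sin(r)/(cos(r)^2 - 2*cos(r) + 7)^2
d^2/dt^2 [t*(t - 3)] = 2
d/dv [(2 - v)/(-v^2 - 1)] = (v^2 - 2*v*(v - 2) + 1)/(v^2 + 1)^2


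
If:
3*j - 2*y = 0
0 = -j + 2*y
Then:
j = 0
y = 0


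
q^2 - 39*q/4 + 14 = (q - 8)*(q - 7/4)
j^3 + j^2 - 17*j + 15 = (j - 3)*(j - 1)*(j + 5)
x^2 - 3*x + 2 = (x - 2)*(x - 1)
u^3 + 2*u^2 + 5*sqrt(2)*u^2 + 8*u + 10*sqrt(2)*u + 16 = (u + 2)*(u + sqrt(2))*(u + 4*sqrt(2))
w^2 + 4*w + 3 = (w + 1)*(w + 3)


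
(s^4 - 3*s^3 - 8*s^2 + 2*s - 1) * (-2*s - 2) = -2*s^5 + 4*s^4 + 22*s^3 + 12*s^2 - 2*s + 2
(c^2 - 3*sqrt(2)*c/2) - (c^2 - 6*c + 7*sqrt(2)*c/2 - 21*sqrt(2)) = -5*sqrt(2)*c + 6*c + 21*sqrt(2)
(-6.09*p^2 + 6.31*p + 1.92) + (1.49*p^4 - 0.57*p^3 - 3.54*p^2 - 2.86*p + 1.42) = 1.49*p^4 - 0.57*p^3 - 9.63*p^2 + 3.45*p + 3.34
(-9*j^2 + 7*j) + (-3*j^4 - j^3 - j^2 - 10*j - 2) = -3*j^4 - j^3 - 10*j^2 - 3*j - 2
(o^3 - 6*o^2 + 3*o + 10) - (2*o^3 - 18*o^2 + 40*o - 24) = -o^3 + 12*o^2 - 37*o + 34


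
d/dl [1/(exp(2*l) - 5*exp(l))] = (5 - 2*exp(l))*exp(-l)/(exp(l) - 5)^2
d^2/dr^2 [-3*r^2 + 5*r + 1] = -6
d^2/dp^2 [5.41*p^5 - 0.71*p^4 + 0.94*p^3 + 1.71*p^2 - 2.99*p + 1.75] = 108.2*p^3 - 8.52*p^2 + 5.64*p + 3.42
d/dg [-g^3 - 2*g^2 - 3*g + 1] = -3*g^2 - 4*g - 3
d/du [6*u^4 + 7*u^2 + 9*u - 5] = 24*u^3 + 14*u + 9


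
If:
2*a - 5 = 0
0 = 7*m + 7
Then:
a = 5/2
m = -1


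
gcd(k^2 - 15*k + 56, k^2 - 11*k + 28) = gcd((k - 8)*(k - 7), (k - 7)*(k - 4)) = k - 7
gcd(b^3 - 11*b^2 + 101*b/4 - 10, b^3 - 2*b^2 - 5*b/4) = b - 5/2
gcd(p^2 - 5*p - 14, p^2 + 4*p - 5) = 1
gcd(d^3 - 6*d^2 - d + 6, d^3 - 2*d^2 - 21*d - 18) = d^2 - 5*d - 6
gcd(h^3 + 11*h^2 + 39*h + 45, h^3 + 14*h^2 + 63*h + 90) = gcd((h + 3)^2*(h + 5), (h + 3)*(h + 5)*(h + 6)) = h^2 + 8*h + 15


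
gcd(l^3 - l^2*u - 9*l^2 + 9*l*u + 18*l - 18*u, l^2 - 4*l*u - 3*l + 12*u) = l - 3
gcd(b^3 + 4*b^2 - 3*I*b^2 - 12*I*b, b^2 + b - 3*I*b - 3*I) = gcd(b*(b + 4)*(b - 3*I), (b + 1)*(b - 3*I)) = b - 3*I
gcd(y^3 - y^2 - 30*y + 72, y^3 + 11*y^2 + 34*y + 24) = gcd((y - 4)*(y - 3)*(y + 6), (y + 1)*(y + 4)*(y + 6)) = y + 6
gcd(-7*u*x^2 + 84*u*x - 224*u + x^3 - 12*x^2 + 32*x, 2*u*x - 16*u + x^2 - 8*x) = x - 8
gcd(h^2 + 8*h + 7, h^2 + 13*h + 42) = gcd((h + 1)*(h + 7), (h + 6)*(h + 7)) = h + 7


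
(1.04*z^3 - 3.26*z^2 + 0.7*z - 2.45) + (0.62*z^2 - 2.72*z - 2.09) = 1.04*z^3 - 2.64*z^2 - 2.02*z - 4.54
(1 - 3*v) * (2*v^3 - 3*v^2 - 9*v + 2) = -6*v^4 + 11*v^3 + 24*v^2 - 15*v + 2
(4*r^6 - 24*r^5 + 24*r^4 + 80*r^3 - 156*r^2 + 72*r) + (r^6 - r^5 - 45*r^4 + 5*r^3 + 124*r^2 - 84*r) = 5*r^6 - 25*r^5 - 21*r^4 + 85*r^3 - 32*r^2 - 12*r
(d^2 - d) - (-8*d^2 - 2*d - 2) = 9*d^2 + d + 2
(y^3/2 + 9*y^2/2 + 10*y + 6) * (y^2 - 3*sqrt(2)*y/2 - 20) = y^5/2 - 3*sqrt(2)*y^4/4 + 9*y^4/2 - 27*sqrt(2)*y^3/4 - 84*y^2 - 15*sqrt(2)*y^2 - 200*y - 9*sqrt(2)*y - 120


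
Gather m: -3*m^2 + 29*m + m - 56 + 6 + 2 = -3*m^2 + 30*m - 48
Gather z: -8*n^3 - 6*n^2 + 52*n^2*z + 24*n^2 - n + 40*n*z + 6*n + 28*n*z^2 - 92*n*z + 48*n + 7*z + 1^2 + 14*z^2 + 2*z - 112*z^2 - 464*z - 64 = -8*n^3 + 18*n^2 + 53*n + z^2*(28*n - 98) + z*(52*n^2 - 52*n - 455) - 63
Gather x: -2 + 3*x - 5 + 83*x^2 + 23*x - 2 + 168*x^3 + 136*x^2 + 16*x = 168*x^3 + 219*x^2 + 42*x - 9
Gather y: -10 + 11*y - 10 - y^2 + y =-y^2 + 12*y - 20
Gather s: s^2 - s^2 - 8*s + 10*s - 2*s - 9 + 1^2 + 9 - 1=0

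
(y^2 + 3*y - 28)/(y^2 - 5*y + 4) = (y + 7)/(y - 1)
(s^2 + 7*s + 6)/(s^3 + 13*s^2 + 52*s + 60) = (s + 1)/(s^2 + 7*s + 10)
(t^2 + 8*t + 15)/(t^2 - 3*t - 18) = (t + 5)/(t - 6)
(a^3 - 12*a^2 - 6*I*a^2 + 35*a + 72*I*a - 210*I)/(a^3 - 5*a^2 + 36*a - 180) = (a - 7)/(a + 6*I)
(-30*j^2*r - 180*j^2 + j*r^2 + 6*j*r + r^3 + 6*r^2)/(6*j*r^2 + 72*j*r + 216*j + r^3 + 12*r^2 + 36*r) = (-5*j + r)/(r + 6)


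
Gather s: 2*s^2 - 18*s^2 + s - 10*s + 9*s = -16*s^2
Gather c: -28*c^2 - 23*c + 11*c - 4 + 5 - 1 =-28*c^2 - 12*c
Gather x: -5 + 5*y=5*y - 5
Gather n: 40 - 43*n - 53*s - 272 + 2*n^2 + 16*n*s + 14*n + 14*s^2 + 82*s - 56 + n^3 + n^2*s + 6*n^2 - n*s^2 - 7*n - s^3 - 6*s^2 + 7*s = n^3 + n^2*(s + 8) + n*(-s^2 + 16*s - 36) - s^3 + 8*s^2 + 36*s - 288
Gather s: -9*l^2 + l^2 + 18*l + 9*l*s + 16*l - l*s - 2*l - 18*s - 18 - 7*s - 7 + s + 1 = -8*l^2 + 32*l + s*(8*l - 24) - 24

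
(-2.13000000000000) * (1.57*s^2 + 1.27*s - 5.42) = -3.3441*s^2 - 2.7051*s + 11.5446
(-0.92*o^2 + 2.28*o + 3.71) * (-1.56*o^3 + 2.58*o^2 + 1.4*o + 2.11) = 1.4352*o^5 - 5.9304*o^4 - 1.1932*o^3 + 10.8226*o^2 + 10.0048*o + 7.8281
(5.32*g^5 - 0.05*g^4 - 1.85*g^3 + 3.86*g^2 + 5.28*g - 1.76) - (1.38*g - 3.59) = 5.32*g^5 - 0.05*g^4 - 1.85*g^3 + 3.86*g^2 + 3.9*g + 1.83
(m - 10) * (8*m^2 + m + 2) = 8*m^3 - 79*m^2 - 8*m - 20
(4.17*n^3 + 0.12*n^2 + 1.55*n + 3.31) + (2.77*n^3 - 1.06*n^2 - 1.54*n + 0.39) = 6.94*n^3 - 0.94*n^2 + 0.01*n + 3.7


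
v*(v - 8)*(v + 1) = v^3 - 7*v^2 - 8*v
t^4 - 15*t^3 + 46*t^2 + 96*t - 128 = (t - 8)^2*(t - 1)*(t + 2)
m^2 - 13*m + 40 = (m - 8)*(m - 5)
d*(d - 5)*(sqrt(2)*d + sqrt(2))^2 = 2*d^4 - 6*d^3 - 18*d^2 - 10*d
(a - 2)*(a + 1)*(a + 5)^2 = a^4 + 9*a^3 + 13*a^2 - 45*a - 50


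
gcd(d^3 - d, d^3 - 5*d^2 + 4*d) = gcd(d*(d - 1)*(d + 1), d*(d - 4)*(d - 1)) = d^2 - d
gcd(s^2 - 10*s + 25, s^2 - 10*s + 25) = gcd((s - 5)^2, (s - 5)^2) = s^2 - 10*s + 25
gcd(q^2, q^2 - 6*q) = q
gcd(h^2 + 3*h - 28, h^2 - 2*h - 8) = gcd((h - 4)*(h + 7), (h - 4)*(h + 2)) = h - 4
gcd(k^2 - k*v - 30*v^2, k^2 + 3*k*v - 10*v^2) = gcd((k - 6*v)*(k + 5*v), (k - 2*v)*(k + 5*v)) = k + 5*v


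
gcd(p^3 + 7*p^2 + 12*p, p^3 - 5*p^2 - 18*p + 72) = p + 4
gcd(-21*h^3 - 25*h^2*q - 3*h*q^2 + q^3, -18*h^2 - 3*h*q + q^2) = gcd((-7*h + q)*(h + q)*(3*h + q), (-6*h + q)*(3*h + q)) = 3*h + q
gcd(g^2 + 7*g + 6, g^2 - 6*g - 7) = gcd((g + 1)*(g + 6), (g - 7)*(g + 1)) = g + 1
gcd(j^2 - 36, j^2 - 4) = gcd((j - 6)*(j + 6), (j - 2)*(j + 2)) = 1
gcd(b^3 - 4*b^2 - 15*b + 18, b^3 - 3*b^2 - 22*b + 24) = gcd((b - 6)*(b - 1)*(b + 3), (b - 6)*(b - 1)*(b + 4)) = b^2 - 7*b + 6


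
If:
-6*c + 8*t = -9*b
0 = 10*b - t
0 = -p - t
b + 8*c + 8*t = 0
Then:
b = 0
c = 0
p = 0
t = 0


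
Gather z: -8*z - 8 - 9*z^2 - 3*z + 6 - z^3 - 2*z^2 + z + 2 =-z^3 - 11*z^2 - 10*z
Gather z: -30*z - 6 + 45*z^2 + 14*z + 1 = 45*z^2 - 16*z - 5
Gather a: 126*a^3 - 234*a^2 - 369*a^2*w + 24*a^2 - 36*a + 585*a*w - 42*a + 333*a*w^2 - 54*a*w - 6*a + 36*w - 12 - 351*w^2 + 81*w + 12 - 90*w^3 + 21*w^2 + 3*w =126*a^3 + a^2*(-369*w - 210) + a*(333*w^2 + 531*w - 84) - 90*w^3 - 330*w^2 + 120*w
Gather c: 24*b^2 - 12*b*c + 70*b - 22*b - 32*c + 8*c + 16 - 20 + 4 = 24*b^2 + 48*b + c*(-12*b - 24)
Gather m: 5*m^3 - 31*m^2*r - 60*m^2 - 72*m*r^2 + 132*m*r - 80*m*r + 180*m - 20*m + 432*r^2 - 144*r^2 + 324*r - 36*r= 5*m^3 + m^2*(-31*r - 60) + m*(-72*r^2 + 52*r + 160) + 288*r^2 + 288*r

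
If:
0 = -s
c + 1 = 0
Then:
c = -1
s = 0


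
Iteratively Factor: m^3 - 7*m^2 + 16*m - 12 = (m - 2)*(m^2 - 5*m + 6) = (m - 3)*(m - 2)*(m - 2)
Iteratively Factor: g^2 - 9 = (g - 3)*(g + 3)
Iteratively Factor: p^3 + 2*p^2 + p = (p + 1)*(p^2 + p) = (p + 1)^2*(p)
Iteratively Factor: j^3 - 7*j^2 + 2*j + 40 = (j + 2)*(j^2 - 9*j + 20) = (j - 4)*(j + 2)*(j - 5)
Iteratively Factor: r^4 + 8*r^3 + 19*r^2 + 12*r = (r)*(r^3 + 8*r^2 + 19*r + 12) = r*(r + 1)*(r^2 + 7*r + 12) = r*(r + 1)*(r + 3)*(r + 4)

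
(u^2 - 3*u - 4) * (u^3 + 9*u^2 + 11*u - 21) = u^5 + 6*u^4 - 20*u^3 - 90*u^2 + 19*u + 84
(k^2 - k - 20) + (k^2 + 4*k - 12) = 2*k^2 + 3*k - 32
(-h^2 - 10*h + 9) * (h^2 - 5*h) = -h^4 - 5*h^3 + 59*h^2 - 45*h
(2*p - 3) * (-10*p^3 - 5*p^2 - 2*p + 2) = -20*p^4 + 20*p^3 + 11*p^2 + 10*p - 6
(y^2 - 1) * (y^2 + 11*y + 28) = y^4 + 11*y^3 + 27*y^2 - 11*y - 28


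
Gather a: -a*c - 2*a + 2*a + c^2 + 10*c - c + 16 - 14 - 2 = -a*c + c^2 + 9*c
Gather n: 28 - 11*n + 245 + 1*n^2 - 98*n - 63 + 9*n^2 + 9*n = 10*n^2 - 100*n + 210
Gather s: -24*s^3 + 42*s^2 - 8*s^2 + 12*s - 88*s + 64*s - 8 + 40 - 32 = -24*s^3 + 34*s^2 - 12*s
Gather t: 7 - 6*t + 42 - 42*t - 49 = -48*t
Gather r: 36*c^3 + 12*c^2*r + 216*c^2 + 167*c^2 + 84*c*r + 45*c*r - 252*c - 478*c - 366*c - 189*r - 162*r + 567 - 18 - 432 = 36*c^3 + 383*c^2 - 1096*c + r*(12*c^2 + 129*c - 351) + 117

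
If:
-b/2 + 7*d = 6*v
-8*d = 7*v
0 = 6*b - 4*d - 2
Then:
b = 97/284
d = 7/568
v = -1/71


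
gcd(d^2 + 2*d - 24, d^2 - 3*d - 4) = d - 4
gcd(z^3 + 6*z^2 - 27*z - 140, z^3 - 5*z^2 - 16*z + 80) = z^2 - z - 20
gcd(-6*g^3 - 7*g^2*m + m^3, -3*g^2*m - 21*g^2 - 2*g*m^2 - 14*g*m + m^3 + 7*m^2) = 3*g^2 + 2*g*m - m^2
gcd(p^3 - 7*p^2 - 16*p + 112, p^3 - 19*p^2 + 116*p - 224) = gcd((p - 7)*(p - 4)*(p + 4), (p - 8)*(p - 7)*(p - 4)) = p^2 - 11*p + 28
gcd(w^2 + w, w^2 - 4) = 1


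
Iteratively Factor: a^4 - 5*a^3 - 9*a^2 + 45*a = (a)*(a^3 - 5*a^2 - 9*a + 45) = a*(a - 3)*(a^2 - 2*a - 15) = a*(a - 5)*(a - 3)*(a + 3)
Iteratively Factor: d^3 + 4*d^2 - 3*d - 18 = (d + 3)*(d^2 + d - 6) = (d + 3)^2*(d - 2)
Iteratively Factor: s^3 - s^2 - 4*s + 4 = (s + 2)*(s^2 - 3*s + 2) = (s - 2)*(s + 2)*(s - 1)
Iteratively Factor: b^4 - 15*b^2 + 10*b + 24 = (b - 3)*(b^3 + 3*b^2 - 6*b - 8) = (b - 3)*(b + 4)*(b^2 - b - 2) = (b - 3)*(b + 1)*(b + 4)*(b - 2)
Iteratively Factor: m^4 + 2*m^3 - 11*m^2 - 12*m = (m + 1)*(m^3 + m^2 - 12*m) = (m + 1)*(m + 4)*(m^2 - 3*m) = (m - 3)*(m + 1)*(m + 4)*(m)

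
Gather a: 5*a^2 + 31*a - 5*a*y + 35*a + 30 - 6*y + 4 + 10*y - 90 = 5*a^2 + a*(66 - 5*y) + 4*y - 56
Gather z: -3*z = -3*z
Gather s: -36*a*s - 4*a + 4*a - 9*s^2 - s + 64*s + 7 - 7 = -9*s^2 + s*(63 - 36*a)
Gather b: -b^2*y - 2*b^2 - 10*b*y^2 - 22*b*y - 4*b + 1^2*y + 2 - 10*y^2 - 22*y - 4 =b^2*(-y - 2) + b*(-10*y^2 - 22*y - 4) - 10*y^2 - 21*y - 2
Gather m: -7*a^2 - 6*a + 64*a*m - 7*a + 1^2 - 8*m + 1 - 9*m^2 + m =-7*a^2 - 13*a - 9*m^2 + m*(64*a - 7) + 2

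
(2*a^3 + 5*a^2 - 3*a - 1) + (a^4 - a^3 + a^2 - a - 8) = a^4 + a^3 + 6*a^2 - 4*a - 9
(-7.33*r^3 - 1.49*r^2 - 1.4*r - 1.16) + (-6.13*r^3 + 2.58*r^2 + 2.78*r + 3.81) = -13.46*r^3 + 1.09*r^2 + 1.38*r + 2.65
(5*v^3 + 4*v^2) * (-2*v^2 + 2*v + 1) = -10*v^5 + 2*v^4 + 13*v^3 + 4*v^2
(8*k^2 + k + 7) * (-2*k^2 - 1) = -16*k^4 - 2*k^3 - 22*k^2 - k - 7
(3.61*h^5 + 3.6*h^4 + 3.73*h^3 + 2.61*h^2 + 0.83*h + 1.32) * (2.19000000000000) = 7.9059*h^5 + 7.884*h^4 + 8.1687*h^3 + 5.7159*h^2 + 1.8177*h + 2.8908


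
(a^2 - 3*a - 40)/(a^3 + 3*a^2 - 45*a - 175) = (a - 8)/(a^2 - 2*a - 35)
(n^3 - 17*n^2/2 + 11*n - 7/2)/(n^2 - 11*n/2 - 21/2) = (2*n^2 - 3*n + 1)/(2*n + 3)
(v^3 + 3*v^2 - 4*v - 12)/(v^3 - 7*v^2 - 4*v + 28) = (v + 3)/(v - 7)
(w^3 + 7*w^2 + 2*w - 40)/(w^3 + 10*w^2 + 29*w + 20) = (w - 2)/(w + 1)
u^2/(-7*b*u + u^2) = u/(-7*b + u)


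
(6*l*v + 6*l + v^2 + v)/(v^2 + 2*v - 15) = (6*l*v + 6*l + v^2 + v)/(v^2 + 2*v - 15)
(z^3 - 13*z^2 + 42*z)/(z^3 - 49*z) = (z - 6)/(z + 7)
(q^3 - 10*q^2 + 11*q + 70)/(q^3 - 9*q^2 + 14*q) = (q^2 - 3*q - 10)/(q*(q - 2))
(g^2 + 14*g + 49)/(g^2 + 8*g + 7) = (g + 7)/(g + 1)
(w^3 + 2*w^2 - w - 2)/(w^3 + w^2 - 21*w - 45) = (w^3 + 2*w^2 - w - 2)/(w^3 + w^2 - 21*w - 45)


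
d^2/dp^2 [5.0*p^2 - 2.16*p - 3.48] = 10.0000000000000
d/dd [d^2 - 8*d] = 2*d - 8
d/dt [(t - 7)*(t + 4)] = 2*t - 3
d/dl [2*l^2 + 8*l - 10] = 4*l + 8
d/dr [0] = 0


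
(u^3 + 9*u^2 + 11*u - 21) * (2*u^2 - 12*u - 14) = 2*u^5 + 6*u^4 - 100*u^3 - 300*u^2 + 98*u + 294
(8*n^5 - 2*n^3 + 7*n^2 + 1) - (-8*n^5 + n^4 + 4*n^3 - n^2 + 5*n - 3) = 16*n^5 - n^4 - 6*n^3 + 8*n^2 - 5*n + 4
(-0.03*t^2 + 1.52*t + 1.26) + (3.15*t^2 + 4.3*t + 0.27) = 3.12*t^2 + 5.82*t + 1.53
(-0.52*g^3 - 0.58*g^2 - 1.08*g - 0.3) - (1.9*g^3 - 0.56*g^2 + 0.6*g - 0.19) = -2.42*g^3 - 0.0199999999999999*g^2 - 1.68*g - 0.11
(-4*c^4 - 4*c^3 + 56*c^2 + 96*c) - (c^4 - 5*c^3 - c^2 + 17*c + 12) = -5*c^4 + c^3 + 57*c^2 + 79*c - 12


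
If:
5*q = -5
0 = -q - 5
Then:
No Solution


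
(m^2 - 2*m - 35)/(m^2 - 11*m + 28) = (m + 5)/(m - 4)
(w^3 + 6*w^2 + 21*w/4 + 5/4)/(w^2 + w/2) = w + 11/2 + 5/(2*w)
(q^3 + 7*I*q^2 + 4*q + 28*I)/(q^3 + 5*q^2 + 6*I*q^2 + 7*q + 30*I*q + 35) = (q^2 + 4)/(q^2 + q*(5 - I) - 5*I)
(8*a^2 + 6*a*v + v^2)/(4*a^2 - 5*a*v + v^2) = (8*a^2 + 6*a*v + v^2)/(4*a^2 - 5*a*v + v^2)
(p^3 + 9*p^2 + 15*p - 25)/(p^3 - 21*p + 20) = (p + 5)/(p - 4)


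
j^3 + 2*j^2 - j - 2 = (j - 1)*(j + 1)*(j + 2)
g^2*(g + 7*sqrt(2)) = g^3 + 7*sqrt(2)*g^2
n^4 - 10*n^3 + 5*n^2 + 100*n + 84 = (n - 7)*(n - 6)*(n + 1)*(n + 2)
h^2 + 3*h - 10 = (h - 2)*(h + 5)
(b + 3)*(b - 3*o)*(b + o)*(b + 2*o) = b^4 + 3*b^3 - 7*b^2*o^2 - 6*b*o^3 - 21*b*o^2 - 18*o^3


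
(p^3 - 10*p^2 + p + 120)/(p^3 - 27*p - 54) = (p^2 - 13*p + 40)/(p^2 - 3*p - 18)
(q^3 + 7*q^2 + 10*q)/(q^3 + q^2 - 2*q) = (q + 5)/(q - 1)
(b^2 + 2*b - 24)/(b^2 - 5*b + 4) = (b + 6)/(b - 1)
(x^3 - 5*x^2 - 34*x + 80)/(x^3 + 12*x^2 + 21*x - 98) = (x^2 - 3*x - 40)/(x^2 + 14*x + 49)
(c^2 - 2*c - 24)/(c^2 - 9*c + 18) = (c + 4)/(c - 3)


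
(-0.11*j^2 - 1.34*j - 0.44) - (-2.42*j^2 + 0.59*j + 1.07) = 2.31*j^2 - 1.93*j - 1.51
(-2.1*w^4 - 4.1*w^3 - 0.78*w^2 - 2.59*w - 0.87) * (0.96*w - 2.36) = -2.016*w^5 + 1.02*w^4 + 8.9272*w^3 - 0.6456*w^2 + 5.2772*w + 2.0532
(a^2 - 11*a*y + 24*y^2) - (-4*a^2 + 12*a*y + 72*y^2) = 5*a^2 - 23*a*y - 48*y^2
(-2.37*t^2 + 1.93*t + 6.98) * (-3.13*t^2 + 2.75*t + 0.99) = 7.4181*t^4 - 12.5584*t^3 - 18.8862*t^2 + 21.1057*t + 6.9102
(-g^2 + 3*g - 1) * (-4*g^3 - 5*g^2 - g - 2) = 4*g^5 - 7*g^4 - 10*g^3 + 4*g^2 - 5*g + 2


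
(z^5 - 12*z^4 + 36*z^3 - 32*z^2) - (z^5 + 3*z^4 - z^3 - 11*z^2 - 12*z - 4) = -15*z^4 + 37*z^3 - 21*z^2 + 12*z + 4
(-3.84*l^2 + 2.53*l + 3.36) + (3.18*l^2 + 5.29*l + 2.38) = -0.66*l^2 + 7.82*l + 5.74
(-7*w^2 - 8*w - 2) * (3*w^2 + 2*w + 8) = -21*w^4 - 38*w^3 - 78*w^2 - 68*w - 16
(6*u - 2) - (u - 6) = 5*u + 4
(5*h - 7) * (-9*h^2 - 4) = -45*h^3 + 63*h^2 - 20*h + 28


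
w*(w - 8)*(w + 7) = w^3 - w^2 - 56*w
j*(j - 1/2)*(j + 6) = j^3 + 11*j^2/2 - 3*j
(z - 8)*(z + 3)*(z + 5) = z^3 - 49*z - 120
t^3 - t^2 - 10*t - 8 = (t - 4)*(t + 1)*(t + 2)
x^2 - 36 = (x - 6)*(x + 6)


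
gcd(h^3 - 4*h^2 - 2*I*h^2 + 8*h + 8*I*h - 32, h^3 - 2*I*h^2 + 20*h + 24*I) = h + 2*I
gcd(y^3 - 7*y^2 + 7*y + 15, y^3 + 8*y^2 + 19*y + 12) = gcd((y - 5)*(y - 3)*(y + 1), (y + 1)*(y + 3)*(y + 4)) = y + 1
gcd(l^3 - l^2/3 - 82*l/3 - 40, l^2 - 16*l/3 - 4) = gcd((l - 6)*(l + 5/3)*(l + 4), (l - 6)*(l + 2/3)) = l - 6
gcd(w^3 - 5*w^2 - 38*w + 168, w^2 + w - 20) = w - 4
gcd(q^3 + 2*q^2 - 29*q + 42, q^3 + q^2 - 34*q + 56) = q^2 + 5*q - 14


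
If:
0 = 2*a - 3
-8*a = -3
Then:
No Solution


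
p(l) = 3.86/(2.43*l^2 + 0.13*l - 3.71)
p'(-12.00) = 0.00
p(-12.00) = 0.01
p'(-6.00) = 0.02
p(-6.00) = 0.05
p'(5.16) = -0.03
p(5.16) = 0.06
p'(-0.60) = 1.27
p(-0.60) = -1.33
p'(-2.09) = 0.88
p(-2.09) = 0.58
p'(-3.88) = 0.07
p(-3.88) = 0.12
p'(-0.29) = 0.39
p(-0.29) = -1.09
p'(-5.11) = 0.03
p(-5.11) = 0.07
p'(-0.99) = 8.51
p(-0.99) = -2.65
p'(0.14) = -0.24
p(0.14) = -1.06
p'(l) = 3.86*(-4.86*l - 0.13)/(2.43*l^2 + 0.13*l - 3.71)^2 = (-18.7596*l - 0.5018)/(2.43*l^2 + 0.13*l - 3.71)^2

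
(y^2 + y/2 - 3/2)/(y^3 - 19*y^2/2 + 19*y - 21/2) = (2*y + 3)/(2*y^2 - 17*y + 21)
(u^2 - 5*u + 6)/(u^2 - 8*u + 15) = (u - 2)/(u - 5)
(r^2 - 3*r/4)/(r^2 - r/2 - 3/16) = 4*r/(4*r + 1)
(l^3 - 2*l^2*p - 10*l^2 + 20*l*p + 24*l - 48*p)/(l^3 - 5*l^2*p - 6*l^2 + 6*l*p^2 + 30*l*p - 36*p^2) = (4 - l)/(-l + 3*p)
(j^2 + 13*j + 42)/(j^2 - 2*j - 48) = (j + 7)/(j - 8)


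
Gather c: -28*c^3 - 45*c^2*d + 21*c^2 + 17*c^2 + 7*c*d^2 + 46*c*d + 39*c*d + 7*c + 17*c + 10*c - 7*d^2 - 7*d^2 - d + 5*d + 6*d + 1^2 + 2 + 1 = -28*c^3 + c^2*(38 - 45*d) + c*(7*d^2 + 85*d + 34) - 14*d^2 + 10*d + 4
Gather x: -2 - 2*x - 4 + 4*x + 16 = 2*x + 10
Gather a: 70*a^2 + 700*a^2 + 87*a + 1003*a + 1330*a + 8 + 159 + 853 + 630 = 770*a^2 + 2420*a + 1650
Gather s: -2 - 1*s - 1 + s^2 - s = s^2 - 2*s - 3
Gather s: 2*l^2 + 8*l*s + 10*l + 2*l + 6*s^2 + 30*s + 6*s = 2*l^2 + 12*l + 6*s^2 + s*(8*l + 36)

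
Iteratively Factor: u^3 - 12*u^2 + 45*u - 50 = (u - 2)*(u^2 - 10*u + 25) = (u - 5)*(u - 2)*(u - 5)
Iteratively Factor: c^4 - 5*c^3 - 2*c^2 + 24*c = (c - 4)*(c^3 - c^2 - 6*c) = (c - 4)*(c - 3)*(c^2 + 2*c) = c*(c - 4)*(c - 3)*(c + 2)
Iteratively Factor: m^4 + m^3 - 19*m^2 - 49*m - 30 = (m + 1)*(m^3 - 19*m - 30) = (m + 1)*(m + 3)*(m^2 - 3*m - 10) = (m - 5)*(m + 1)*(m + 3)*(m + 2)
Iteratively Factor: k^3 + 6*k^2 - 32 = (k - 2)*(k^2 + 8*k + 16) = (k - 2)*(k + 4)*(k + 4)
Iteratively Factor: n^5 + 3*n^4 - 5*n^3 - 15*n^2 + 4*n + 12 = (n - 2)*(n^4 + 5*n^3 + 5*n^2 - 5*n - 6) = (n - 2)*(n - 1)*(n^3 + 6*n^2 + 11*n + 6) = (n - 2)*(n - 1)*(n + 1)*(n^2 + 5*n + 6) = (n - 2)*(n - 1)*(n + 1)*(n + 2)*(n + 3)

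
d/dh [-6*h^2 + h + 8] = 1 - 12*h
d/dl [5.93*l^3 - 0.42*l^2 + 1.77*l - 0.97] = 17.79*l^2 - 0.84*l + 1.77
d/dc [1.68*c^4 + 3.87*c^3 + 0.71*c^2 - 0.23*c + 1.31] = 6.72*c^3 + 11.61*c^2 + 1.42*c - 0.23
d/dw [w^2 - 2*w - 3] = 2*w - 2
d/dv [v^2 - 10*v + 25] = 2*v - 10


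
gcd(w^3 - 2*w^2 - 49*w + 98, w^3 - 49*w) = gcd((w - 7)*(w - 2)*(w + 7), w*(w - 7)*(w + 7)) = w^2 - 49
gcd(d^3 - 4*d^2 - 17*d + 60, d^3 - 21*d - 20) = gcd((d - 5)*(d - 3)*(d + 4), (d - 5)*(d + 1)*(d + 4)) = d^2 - d - 20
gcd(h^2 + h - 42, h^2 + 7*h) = h + 7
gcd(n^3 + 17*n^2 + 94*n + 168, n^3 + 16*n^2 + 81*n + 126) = n^2 + 13*n + 42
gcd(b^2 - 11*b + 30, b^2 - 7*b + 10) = b - 5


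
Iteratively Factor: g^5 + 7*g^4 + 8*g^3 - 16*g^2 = (g - 1)*(g^4 + 8*g^3 + 16*g^2) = g*(g - 1)*(g^3 + 8*g^2 + 16*g) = g*(g - 1)*(g + 4)*(g^2 + 4*g) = g^2*(g - 1)*(g + 4)*(g + 4)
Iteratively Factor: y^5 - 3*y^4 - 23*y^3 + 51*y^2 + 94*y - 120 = (y + 2)*(y^4 - 5*y^3 - 13*y^2 + 77*y - 60) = (y - 5)*(y + 2)*(y^3 - 13*y + 12) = (y - 5)*(y - 1)*(y + 2)*(y^2 + y - 12) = (y - 5)*(y - 3)*(y - 1)*(y + 2)*(y + 4)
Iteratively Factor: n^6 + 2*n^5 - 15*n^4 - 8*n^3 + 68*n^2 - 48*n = (n - 2)*(n^5 + 4*n^4 - 7*n^3 - 22*n^2 + 24*n) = n*(n - 2)*(n^4 + 4*n^3 - 7*n^2 - 22*n + 24) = n*(n - 2)^2*(n^3 + 6*n^2 + 5*n - 12) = n*(n - 2)^2*(n - 1)*(n^2 + 7*n + 12) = n*(n - 2)^2*(n - 1)*(n + 3)*(n + 4)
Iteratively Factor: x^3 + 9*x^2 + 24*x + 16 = (x + 1)*(x^2 + 8*x + 16) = (x + 1)*(x + 4)*(x + 4)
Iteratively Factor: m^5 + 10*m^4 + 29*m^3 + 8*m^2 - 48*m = (m + 4)*(m^4 + 6*m^3 + 5*m^2 - 12*m) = (m + 3)*(m + 4)*(m^3 + 3*m^2 - 4*m) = (m - 1)*(m + 3)*(m + 4)*(m^2 + 4*m) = (m - 1)*(m + 3)*(m + 4)^2*(m)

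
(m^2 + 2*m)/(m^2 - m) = (m + 2)/(m - 1)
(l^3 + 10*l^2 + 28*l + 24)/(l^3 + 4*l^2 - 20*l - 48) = (l + 2)/(l - 4)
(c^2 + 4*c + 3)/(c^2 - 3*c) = (c^2 + 4*c + 3)/(c*(c - 3))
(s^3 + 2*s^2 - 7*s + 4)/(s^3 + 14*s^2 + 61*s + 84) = (s^2 - 2*s + 1)/(s^2 + 10*s + 21)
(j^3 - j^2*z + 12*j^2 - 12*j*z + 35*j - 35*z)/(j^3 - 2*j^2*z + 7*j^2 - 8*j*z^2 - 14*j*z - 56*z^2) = (-j^2 + j*z - 5*j + 5*z)/(-j^2 + 2*j*z + 8*z^2)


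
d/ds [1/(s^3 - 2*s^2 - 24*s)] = (-3*s^2 + 4*s + 24)/(s^2*(-s^2 + 2*s + 24)^2)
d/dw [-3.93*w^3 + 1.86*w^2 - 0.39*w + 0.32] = -11.79*w^2 + 3.72*w - 0.39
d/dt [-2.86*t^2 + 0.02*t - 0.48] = 0.02 - 5.72*t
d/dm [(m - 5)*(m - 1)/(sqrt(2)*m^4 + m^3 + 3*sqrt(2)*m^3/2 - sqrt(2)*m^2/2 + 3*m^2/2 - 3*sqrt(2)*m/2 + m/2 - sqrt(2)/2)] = 2*(-(m - 5)*(m - 1)*(8*sqrt(2)*m^3 + 6*m^2 + 9*sqrt(2)*m^2 - 2*sqrt(2)*m + 6*m - 3*sqrt(2) + 1) + 2*(m - 3)*(2*sqrt(2)*m^4 + 2*m^3 + 3*sqrt(2)*m^3 - sqrt(2)*m^2 + 3*m^2 - 3*sqrt(2)*m + m - sqrt(2)))/(2*sqrt(2)*m^4 + 2*m^3 + 3*sqrt(2)*m^3 - sqrt(2)*m^2 + 3*m^2 - 3*sqrt(2)*m + m - sqrt(2))^2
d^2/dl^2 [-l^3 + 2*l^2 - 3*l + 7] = 4 - 6*l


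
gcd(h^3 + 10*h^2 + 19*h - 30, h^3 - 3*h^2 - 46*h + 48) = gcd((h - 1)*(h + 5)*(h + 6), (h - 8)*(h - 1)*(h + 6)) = h^2 + 5*h - 6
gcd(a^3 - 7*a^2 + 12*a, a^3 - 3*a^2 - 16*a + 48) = a^2 - 7*a + 12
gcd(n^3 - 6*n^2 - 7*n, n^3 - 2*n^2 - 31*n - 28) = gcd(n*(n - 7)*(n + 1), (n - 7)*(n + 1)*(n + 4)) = n^2 - 6*n - 7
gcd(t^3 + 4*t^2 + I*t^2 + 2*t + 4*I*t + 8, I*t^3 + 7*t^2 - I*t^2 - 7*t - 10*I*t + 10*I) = 1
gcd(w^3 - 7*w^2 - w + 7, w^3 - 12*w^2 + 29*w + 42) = w^2 - 6*w - 7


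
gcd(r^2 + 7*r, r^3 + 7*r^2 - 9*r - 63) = r + 7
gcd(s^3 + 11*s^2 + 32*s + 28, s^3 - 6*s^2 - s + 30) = s + 2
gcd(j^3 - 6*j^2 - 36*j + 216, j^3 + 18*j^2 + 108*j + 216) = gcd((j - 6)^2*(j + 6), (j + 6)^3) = j + 6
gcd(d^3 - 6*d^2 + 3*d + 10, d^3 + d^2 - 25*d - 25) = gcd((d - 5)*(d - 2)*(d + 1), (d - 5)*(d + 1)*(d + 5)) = d^2 - 4*d - 5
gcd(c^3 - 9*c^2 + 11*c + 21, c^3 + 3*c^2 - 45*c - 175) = c - 7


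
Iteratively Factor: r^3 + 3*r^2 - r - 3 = (r - 1)*(r^2 + 4*r + 3) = (r - 1)*(r + 1)*(r + 3)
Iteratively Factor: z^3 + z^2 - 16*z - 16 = (z + 1)*(z^2 - 16) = (z + 1)*(z + 4)*(z - 4)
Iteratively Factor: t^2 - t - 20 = (t + 4)*(t - 5)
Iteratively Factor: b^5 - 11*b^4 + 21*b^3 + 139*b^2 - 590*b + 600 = (b - 2)*(b^4 - 9*b^3 + 3*b^2 + 145*b - 300) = (b - 2)*(b + 4)*(b^3 - 13*b^2 + 55*b - 75) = (b - 5)*(b - 2)*(b + 4)*(b^2 - 8*b + 15) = (b - 5)*(b - 3)*(b - 2)*(b + 4)*(b - 5)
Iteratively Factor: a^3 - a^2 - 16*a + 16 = (a + 4)*(a^2 - 5*a + 4) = (a - 4)*(a + 4)*(a - 1)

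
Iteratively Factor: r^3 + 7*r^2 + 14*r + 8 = (r + 2)*(r^2 + 5*r + 4) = (r + 2)*(r + 4)*(r + 1)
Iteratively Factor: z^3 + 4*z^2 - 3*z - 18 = (z + 3)*(z^2 + z - 6) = (z + 3)^2*(z - 2)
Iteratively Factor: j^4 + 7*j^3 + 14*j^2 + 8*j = (j)*(j^3 + 7*j^2 + 14*j + 8) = j*(j + 4)*(j^2 + 3*j + 2) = j*(j + 2)*(j + 4)*(j + 1)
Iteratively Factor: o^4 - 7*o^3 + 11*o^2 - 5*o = (o - 5)*(o^3 - 2*o^2 + o) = (o - 5)*(o - 1)*(o^2 - o) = (o - 5)*(o - 1)^2*(o)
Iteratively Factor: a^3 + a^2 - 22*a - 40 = (a + 2)*(a^2 - a - 20) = (a + 2)*(a + 4)*(a - 5)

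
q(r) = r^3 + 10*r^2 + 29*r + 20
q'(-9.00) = 92.00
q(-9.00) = -160.00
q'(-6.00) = 17.00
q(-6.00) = -10.00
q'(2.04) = 82.28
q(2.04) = 129.27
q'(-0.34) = 22.55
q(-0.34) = 11.26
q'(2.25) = 89.19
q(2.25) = 147.27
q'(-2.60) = -2.72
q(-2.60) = -5.38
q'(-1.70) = 3.67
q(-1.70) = -5.31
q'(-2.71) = -3.17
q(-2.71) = -5.05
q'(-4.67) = 1.03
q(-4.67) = 0.81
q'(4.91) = 199.52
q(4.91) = 521.84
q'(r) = 3*r^2 + 20*r + 29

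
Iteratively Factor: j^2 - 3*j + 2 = (j - 1)*(j - 2)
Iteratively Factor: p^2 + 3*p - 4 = (p - 1)*(p + 4)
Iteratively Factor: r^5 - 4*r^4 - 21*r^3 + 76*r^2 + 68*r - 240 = (r - 3)*(r^4 - r^3 - 24*r^2 + 4*r + 80) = (r - 3)*(r + 4)*(r^3 - 5*r^2 - 4*r + 20) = (r - 3)*(r - 2)*(r + 4)*(r^2 - 3*r - 10) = (r - 3)*(r - 2)*(r + 2)*(r + 4)*(r - 5)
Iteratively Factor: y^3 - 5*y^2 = (y)*(y^2 - 5*y) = y^2*(y - 5)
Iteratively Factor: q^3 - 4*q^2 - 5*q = (q + 1)*(q^2 - 5*q) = q*(q + 1)*(q - 5)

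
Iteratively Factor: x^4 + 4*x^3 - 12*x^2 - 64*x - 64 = (x + 2)*(x^3 + 2*x^2 - 16*x - 32) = (x - 4)*(x + 2)*(x^2 + 6*x + 8) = (x - 4)*(x + 2)*(x + 4)*(x + 2)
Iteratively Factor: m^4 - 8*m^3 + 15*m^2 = (m)*(m^3 - 8*m^2 + 15*m) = m*(m - 3)*(m^2 - 5*m) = m*(m - 5)*(m - 3)*(m)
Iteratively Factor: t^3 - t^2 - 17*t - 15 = (t - 5)*(t^2 + 4*t + 3) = (t - 5)*(t + 1)*(t + 3)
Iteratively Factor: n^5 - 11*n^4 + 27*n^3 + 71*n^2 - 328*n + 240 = (n - 4)*(n^4 - 7*n^3 - n^2 + 67*n - 60) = (n - 4)^2*(n^3 - 3*n^2 - 13*n + 15) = (n - 4)^2*(n - 1)*(n^2 - 2*n - 15) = (n - 4)^2*(n - 1)*(n + 3)*(n - 5)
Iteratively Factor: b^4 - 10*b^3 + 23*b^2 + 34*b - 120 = (b - 5)*(b^3 - 5*b^2 - 2*b + 24) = (b - 5)*(b - 4)*(b^2 - b - 6) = (b - 5)*(b - 4)*(b + 2)*(b - 3)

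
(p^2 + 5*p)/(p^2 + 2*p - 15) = p/(p - 3)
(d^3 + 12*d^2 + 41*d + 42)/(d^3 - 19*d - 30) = (d + 7)/(d - 5)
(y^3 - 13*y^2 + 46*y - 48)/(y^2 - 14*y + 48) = (y^2 - 5*y + 6)/(y - 6)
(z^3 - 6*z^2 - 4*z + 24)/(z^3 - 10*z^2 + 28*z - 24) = (z + 2)/(z - 2)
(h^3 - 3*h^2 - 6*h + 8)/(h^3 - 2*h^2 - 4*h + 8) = (h^2 - 5*h + 4)/(h^2 - 4*h + 4)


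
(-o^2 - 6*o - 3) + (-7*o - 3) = -o^2 - 13*o - 6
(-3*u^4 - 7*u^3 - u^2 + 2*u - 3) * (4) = -12*u^4 - 28*u^3 - 4*u^2 + 8*u - 12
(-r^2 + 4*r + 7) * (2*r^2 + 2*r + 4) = -2*r^4 + 6*r^3 + 18*r^2 + 30*r + 28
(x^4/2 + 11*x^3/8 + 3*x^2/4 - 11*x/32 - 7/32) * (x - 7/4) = x^5/2 + x^4/2 - 53*x^3/32 - 53*x^2/32 + 49*x/128 + 49/128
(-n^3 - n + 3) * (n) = -n^4 - n^2 + 3*n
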